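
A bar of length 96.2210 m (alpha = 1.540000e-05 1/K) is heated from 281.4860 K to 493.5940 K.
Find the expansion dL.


dT = 212.1080 K
dL = 1.540000e-05 * 96.2210 * 212.1080 = 0.314302 m
L_final = 96.535302 m

dL = 0.314302 m


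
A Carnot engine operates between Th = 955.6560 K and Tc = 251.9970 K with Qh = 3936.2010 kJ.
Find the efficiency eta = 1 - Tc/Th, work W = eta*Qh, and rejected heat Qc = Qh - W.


eta = 1 - 251.9970/955.6560 = 0.7363
W = 0.7363 * 3936.2010 = 2898.2639 kJ
Qc = 3936.2010 - 2898.2639 = 1037.9371 kJ

eta = 73.6310%, W = 2898.2639 kJ, Qc = 1037.9371 kJ


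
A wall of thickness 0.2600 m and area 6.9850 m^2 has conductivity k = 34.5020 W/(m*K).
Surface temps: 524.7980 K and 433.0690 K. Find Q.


dT = 91.7290 K
Q = 34.5020 * 6.9850 * 91.7290 / 0.2600 = 85024.4815 W

85024.4815 W


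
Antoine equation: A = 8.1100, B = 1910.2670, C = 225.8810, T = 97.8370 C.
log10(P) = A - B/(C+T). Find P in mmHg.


C+T = 323.7180
B/(C+T) = 5.9010
log10(P) = 8.1100 - 5.9010 = 2.2090
P = 10^2.2090 = 161.7999 mmHg

161.7999 mmHg


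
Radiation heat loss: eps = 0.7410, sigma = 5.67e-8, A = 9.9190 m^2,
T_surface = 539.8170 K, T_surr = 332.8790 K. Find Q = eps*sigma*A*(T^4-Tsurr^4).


T^4 = 8.4915e+10
Tsurr^4 = 1.2279e+10
Q = 0.7410 * 5.67e-8 * 9.9190 * 7.2637e+10 = 30270.9563 W

30270.9563 W


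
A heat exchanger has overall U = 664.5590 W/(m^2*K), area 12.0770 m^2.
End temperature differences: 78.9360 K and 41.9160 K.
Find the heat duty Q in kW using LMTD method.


LMTD = 58.4862 K
Q = 664.5590 * 12.0770 * 58.4862 = 469403.2016 W = 469.4032 kW

469.4032 kW


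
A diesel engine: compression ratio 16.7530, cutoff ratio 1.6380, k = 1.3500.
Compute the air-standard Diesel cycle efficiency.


r^(k-1) = 2.6818
rc^k = 1.9468
eta = 0.5901 = 59.0101%

59.0101%


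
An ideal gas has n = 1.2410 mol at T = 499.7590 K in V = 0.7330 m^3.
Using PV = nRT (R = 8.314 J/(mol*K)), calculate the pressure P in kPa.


P = nRT/V = 1.2410 * 8.314 * 499.7590 / 0.7330
= 5156.3504 / 0.7330 = 7034.5845 Pa = 7.0346 kPa

7.0346 kPa


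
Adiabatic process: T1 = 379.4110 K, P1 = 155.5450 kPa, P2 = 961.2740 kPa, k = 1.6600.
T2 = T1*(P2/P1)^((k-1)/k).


(k-1)/k = 0.3976
(P2/P1)^exp = 2.0630
T2 = 379.4110 * 2.0630 = 782.7091 K

782.7091 K


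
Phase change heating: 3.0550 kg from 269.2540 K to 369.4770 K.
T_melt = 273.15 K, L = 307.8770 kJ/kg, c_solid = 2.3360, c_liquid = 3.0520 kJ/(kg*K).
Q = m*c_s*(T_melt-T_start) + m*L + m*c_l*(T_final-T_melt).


Q1 (sensible, solid) = 3.0550 * 2.3360 * 3.8960 = 27.8037 kJ
Q2 (latent) = 3.0550 * 307.8770 = 940.5642 kJ
Q3 (sensible, liquid) = 3.0550 * 3.0520 * 96.3270 = 898.1395 kJ
Q_total = 1866.5074 kJ

1866.5074 kJ


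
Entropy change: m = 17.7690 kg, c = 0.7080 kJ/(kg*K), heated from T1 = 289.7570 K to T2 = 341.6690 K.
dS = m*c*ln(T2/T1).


T2/T1 = 1.1792
ln(T2/T1) = 0.1648
dS = 17.7690 * 0.7080 * 0.1648 = 2.0733 kJ/K

2.0733 kJ/K


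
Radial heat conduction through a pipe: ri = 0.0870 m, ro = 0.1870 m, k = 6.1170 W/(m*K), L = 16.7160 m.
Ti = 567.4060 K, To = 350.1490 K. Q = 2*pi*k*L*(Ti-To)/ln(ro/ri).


dT = 217.2570 K
ln(ro/ri) = 0.7652
Q = 2*pi*6.1170*16.7160*217.2570 / 0.7652 = 182410.2529 W

182410.2529 W


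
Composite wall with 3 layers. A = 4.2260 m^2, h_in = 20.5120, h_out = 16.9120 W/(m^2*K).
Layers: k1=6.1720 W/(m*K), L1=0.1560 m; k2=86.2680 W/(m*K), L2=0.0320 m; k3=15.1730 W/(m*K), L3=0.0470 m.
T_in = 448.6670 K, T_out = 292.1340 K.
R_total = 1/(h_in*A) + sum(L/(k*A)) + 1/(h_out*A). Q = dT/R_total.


R_conv_in = 1/(20.5120*4.2260) = 0.0115
R_1 = 0.1560/(6.1720*4.2260) = 0.0060
R_2 = 0.0320/(86.2680*4.2260) = 8.7775e-05
R_3 = 0.0470/(15.1730*4.2260) = 0.0007
R_conv_out = 1/(16.9120*4.2260) = 0.0140
R_total = 0.0323 K/W
Q = 156.5330 / 0.0323 = 4841.7627 W

R_total = 0.0323 K/W, Q = 4841.7627 W


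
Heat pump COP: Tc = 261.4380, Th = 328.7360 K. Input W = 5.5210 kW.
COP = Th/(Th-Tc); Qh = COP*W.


COP = 328.7360 / 67.2980 = 4.8848
Qh = 4.8848 * 5.5210 = 26.9689 kW

COP = 4.8848, Qh = 26.9689 kW


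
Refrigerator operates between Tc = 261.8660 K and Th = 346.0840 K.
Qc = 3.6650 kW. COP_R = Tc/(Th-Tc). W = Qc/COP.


COP = 261.8660 / 84.2180 = 3.1094
W = 3.6650 / 3.1094 = 1.1787 kW

COP = 3.1094, W = 1.1787 kW


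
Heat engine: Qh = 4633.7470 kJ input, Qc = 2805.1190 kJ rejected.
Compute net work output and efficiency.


W = 4633.7470 - 2805.1190 = 1828.6280 kJ
eta = 1828.6280 / 4633.7470 = 0.3946 = 39.4633%

W = 1828.6280 kJ, eta = 39.4633%


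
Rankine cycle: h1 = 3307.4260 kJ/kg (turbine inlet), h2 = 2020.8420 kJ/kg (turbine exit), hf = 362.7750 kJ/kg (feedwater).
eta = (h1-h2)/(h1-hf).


W = 1286.5840 kJ/kg
Q_in = 2944.6510 kJ/kg
eta = 0.4369 = 43.6922%

eta = 43.6922%


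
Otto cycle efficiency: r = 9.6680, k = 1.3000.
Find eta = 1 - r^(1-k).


r^(k-1) = 1.9752
eta = 1 - 1/1.9752 = 0.4937 = 49.3710%

49.3710%


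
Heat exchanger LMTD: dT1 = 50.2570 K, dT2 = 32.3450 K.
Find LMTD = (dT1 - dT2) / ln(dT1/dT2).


dT1/dT2 = 1.5538
ln(dT1/dT2) = 0.4407
LMTD = 17.9120 / 0.4407 = 40.6453 K

40.6453 K


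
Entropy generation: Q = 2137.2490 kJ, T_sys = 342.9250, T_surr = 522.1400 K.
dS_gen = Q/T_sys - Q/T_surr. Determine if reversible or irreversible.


dS_sys = 2137.2490/342.9250 = 6.2324 kJ/K
dS_surr = -2137.2490/522.1400 = -4.0932 kJ/K
dS_gen = 6.2324 - 4.0932 = 2.1392 kJ/K (irreversible)

dS_gen = 2.1392 kJ/K, irreversible


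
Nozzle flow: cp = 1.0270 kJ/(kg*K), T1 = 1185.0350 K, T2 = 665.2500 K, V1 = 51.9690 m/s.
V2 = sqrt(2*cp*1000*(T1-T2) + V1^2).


dT = 519.7850 K
2*cp*1000*dT = 1067638.3900
V1^2 = 2700.7770
V2 = sqrt(1070339.1670) = 1034.5720 m/s

1034.5720 m/s


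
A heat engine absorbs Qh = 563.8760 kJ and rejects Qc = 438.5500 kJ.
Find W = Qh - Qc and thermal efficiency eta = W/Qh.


W = 563.8760 - 438.5500 = 125.3260 kJ
eta = 125.3260 / 563.8760 = 0.2223 = 22.2258%

W = 125.3260 kJ, eta = 22.2258%


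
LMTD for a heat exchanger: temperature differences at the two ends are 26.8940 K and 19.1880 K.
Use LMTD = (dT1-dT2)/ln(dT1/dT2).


dT1/dT2 = 1.4016
ln(dT1/dT2) = 0.3376
LMTD = 7.7060 / 0.3376 = 22.8246 K

22.8246 K


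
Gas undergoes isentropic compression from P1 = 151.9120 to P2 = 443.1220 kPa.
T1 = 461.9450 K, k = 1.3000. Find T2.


(k-1)/k = 0.2308
(P2/P1)^exp = 1.2802
T2 = 461.9450 * 1.2802 = 591.4011 K

591.4011 K


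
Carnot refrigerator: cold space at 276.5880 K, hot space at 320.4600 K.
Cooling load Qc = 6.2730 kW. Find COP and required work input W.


COP = 276.5880 / 43.8720 = 6.3044
W = 6.2730 / 6.3044 = 0.9950 kW

COP = 6.3044, W = 0.9950 kW


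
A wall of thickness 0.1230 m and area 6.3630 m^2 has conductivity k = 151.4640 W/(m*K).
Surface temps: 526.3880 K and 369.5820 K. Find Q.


dT = 156.8060 K
Q = 151.4640 * 6.3630 * 156.8060 / 0.1230 = 1228652.0515 W

1228652.0515 W


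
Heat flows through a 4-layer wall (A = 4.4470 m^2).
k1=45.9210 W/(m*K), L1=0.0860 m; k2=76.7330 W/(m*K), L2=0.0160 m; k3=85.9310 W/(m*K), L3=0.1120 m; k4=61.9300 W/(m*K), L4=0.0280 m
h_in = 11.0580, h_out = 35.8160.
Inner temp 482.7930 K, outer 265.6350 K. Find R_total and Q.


R_conv_in = 1/(11.0580*4.4470) = 0.0203
R_1 = 0.0860/(45.9210*4.4470) = 0.0004
R_2 = 0.0160/(76.7330*4.4470) = 4.6889e-05
R_3 = 0.1120/(85.9310*4.4470) = 0.0003
R_4 = 0.0280/(61.9300*4.4470) = 0.0001
R_conv_out = 1/(35.8160*4.4470) = 0.0063
R_total = 0.0275 K/W
Q = 217.1580 / 0.0275 = 7903.3085 W

R_total = 0.0275 K/W, Q = 7903.3085 W


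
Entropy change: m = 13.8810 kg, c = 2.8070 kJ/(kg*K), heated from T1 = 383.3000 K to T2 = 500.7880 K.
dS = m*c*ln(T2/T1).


T2/T1 = 1.3065
ln(T2/T1) = 0.2674
dS = 13.8810 * 2.8070 * 0.2674 = 10.4176 kJ/K

10.4176 kJ/K


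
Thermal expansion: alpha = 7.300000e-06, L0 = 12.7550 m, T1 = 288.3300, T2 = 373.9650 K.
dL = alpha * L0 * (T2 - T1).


dT = 85.6350 K
dL = 7.300000e-06 * 12.7550 * 85.6350 = 0.007974 m
L_final = 12.762974 m

dL = 0.007974 m


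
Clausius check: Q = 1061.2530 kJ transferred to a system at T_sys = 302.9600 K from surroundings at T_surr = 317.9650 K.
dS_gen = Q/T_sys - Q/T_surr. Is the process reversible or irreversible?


dS_sys = 1061.2530/302.9600 = 3.5029 kJ/K
dS_surr = -1061.2530/317.9650 = -3.3376 kJ/K
dS_gen = 3.5029 - 3.3376 = 0.1653 kJ/K (irreversible)

dS_gen = 0.1653 kJ/K, irreversible


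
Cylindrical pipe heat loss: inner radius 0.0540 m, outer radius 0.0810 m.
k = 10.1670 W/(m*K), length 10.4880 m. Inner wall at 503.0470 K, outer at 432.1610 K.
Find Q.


dT = 70.8860 K
ln(ro/ri) = 0.4055
Q = 2*pi*10.1670*10.4880*70.8860 / 0.4055 = 117131.1355 W

117131.1355 W


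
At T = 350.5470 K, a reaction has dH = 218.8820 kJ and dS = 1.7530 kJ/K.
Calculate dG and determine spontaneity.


T*dS = 350.5470 * 1.7530 = 614.5089 kJ
dG = 218.8820 - 614.5089 = -395.6269 kJ (spontaneous)

dG = -395.6269 kJ, spontaneous


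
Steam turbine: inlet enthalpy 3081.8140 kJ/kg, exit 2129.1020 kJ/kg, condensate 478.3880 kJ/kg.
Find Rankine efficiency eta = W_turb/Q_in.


W = 952.7120 kJ/kg
Q_in = 2603.4260 kJ/kg
eta = 0.3659 = 36.5945%

eta = 36.5945%


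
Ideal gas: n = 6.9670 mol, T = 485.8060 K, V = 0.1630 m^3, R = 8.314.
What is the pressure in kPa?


P = nRT/V = 6.9670 * 8.314 * 485.8060 / 0.1630
= 28139.6509 / 0.1630 = 172635.8950 Pa = 172.6359 kPa

172.6359 kPa


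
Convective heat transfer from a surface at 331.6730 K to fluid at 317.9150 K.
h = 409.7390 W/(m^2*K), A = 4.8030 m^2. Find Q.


dT = 13.7580 K
Q = 409.7390 * 4.8030 * 13.7580 = 27075.4195 W

27075.4195 W


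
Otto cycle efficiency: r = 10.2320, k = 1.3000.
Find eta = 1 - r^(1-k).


r^(k-1) = 2.0090
eta = 1 - 1/2.0090 = 0.5022 = 50.2249%

50.2249%


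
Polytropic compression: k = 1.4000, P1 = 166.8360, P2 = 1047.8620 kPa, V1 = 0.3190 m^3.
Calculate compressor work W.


(k-1)/k = 0.2857
(P2/P1)^exp = 1.6905
W = 3.5000 * 166.8360 * 0.3190 * (1.6905 - 1) = 128.6131 kJ

128.6131 kJ


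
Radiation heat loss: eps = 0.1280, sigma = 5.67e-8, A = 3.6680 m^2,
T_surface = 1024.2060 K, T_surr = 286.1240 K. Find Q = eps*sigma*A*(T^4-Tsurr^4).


T^4 = 1.1004e+12
Tsurr^4 = 6.7022e+09
Q = 0.1280 * 5.67e-8 * 3.6680 * 1.0937e+12 = 29115.1055 W

29115.1055 W


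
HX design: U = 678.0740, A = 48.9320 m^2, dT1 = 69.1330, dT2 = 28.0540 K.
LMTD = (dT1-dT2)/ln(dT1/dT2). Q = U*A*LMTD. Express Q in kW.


LMTD = 45.5471 K
Q = 678.0740 * 48.9320 * 45.5471 = 1511231.7606 W = 1511.2318 kW

1511.2318 kW


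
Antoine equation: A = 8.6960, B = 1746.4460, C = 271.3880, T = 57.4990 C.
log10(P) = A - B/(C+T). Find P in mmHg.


C+T = 328.8870
B/(C+T) = 5.3102
log10(P) = 8.6960 - 5.3102 = 3.3858
P = 10^3.3858 = 2431.2501 mmHg

2431.2501 mmHg


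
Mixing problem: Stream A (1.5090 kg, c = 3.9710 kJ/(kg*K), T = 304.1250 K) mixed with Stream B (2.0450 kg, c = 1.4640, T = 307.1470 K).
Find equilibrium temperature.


num = 2741.9509
den = 8.9861
Tf = 305.1318 K

305.1318 K


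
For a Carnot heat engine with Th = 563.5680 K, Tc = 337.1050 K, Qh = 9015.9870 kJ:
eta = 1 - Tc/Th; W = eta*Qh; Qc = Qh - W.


eta = 1 - 337.1050/563.5680 = 0.4018
W = 0.4018 * 9015.9870 = 3622.9656 kJ
Qc = 9015.9870 - 3622.9656 = 5393.0214 kJ

eta = 40.1838%, W = 3622.9656 kJ, Qc = 5393.0214 kJ


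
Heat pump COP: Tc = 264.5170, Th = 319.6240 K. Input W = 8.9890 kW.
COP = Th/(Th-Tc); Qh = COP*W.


COP = 319.6240 / 55.1070 = 5.8001
Qh = 5.8001 * 8.9890 = 52.1368 kW

COP = 5.8001, Qh = 52.1368 kW


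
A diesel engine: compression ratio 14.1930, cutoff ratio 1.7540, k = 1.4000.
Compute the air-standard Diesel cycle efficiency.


r^(k-1) = 2.8895
rc^k = 2.1960
eta = 0.6079 = 60.7880%

60.7880%


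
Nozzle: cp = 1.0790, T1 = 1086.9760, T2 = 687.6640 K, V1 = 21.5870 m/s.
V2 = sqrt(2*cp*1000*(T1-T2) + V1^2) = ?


dT = 399.3120 K
2*cp*1000*dT = 861715.2960
V1^2 = 465.9986
V2 = sqrt(862181.2946) = 928.5372 m/s

928.5372 m/s


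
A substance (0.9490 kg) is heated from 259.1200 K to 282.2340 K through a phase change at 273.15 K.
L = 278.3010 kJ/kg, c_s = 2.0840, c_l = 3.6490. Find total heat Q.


Q1 (sensible, solid) = 0.9490 * 2.0840 * 14.0300 = 27.7474 kJ
Q2 (latent) = 0.9490 * 278.3010 = 264.1076 kJ
Q3 (sensible, liquid) = 0.9490 * 3.6490 * 9.0840 = 31.4570 kJ
Q_total = 323.3120 kJ

323.3120 kJ


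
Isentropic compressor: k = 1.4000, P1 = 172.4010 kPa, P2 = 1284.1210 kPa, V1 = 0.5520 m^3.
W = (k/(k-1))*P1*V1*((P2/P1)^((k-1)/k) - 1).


(k-1)/k = 0.2857
(P2/P1)^exp = 1.7749
W = 3.5000 * 172.4010 * 0.5520 * (1.7749 - 1) = 258.0862 kJ

258.0862 kJ


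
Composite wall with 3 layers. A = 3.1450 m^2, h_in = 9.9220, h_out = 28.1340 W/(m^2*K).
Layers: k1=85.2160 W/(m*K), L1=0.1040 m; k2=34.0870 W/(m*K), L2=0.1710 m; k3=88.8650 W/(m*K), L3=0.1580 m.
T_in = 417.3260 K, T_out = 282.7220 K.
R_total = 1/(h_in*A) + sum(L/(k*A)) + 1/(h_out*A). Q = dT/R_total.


R_conv_in = 1/(9.9220*3.1450) = 0.0320
R_1 = 0.1040/(85.2160*3.1450) = 0.0004
R_2 = 0.1710/(34.0870*3.1450) = 0.0016
R_3 = 0.1580/(88.8650*3.1450) = 0.0006
R_conv_out = 1/(28.1340*3.1450) = 0.0113
R_total = 0.0459 K/W
Q = 134.6040 / 0.0459 = 2932.7564 W

R_total = 0.0459 K/W, Q = 2932.7564 W


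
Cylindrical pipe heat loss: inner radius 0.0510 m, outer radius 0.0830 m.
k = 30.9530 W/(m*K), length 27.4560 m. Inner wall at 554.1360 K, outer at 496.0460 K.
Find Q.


dT = 58.0900 K
ln(ro/ri) = 0.4870
Q = 2*pi*30.9530*27.4560*58.0900 / 0.4870 = 636911.2841 W

636911.2841 W


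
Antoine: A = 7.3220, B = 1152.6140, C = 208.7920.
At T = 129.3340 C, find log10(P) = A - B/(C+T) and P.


C+T = 338.1260
B/(C+T) = 3.4088
log10(P) = 7.3220 - 3.4088 = 3.9132
P = 10^3.9132 = 8187.8552 mmHg

8187.8552 mmHg


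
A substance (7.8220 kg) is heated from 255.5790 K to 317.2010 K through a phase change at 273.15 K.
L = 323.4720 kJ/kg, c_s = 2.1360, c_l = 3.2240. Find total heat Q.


Q1 (sensible, solid) = 7.8220 * 2.1360 * 17.5710 = 293.5726 kJ
Q2 (latent) = 7.8220 * 323.4720 = 2530.1980 kJ
Q3 (sensible, liquid) = 7.8220 * 3.2240 * 44.0510 = 1110.8838 kJ
Q_total = 3934.6544 kJ

3934.6544 kJ


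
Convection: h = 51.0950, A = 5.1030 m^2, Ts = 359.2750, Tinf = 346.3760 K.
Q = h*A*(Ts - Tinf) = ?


dT = 12.8990 K
Q = 51.0950 * 5.1030 * 12.8990 = 3363.2567 W

3363.2567 W


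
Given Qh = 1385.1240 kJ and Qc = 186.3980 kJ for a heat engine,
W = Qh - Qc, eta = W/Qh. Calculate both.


W = 1385.1240 - 186.3980 = 1198.7260 kJ
eta = 1198.7260 / 1385.1240 = 0.8654 = 86.5429%

W = 1198.7260 kJ, eta = 86.5429%


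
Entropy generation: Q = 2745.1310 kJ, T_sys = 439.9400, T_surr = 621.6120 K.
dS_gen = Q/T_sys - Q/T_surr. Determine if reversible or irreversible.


dS_sys = 2745.1310/439.9400 = 6.2398 kJ/K
dS_surr = -2745.1310/621.6120 = -4.4161 kJ/K
dS_gen = 6.2398 - 4.4161 = 1.8236 kJ/K (irreversible)

dS_gen = 1.8236 kJ/K, irreversible


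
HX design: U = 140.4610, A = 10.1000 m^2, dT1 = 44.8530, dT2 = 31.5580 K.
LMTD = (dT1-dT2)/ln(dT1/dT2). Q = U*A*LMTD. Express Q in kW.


LMTD = 37.8168 K
Q = 140.4610 * 10.1000 * 37.8168 = 53649.0299 W = 53.6490 kW

53.6490 kW


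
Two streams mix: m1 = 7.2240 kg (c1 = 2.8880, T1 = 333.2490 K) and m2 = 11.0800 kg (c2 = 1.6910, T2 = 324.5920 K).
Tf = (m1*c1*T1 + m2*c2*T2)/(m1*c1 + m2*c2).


num = 13034.1912
den = 39.5992
Tf = 329.1530 K

329.1530 K


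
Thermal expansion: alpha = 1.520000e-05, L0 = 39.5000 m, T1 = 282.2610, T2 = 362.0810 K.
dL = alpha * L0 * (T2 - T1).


dT = 79.8200 K
dL = 1.520000e-05 * 39.5000 * 79.8200 = 0.047924 m
L_final = 39.547924 m

dL = 0.047924 m


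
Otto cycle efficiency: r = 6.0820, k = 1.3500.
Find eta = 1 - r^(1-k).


r^(k-1) = 1.8811
eta = 1 - 1/1.8811 = 0.4684 = 46.8401%

46.8401%


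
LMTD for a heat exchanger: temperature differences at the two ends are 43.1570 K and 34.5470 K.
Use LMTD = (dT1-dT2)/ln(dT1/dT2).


dT1/dT2 = 1.2492
ln(dT1/dT2) = 0.2225
LMTD = 8.6100 / 0.2225 = 38.6925 K

38.6925 K


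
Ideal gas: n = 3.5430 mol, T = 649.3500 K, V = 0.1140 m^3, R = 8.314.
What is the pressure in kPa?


P = nRT/V = 3.5430 * 8.314 * 649.3500 / 0.1140
= 19127.5796 / 0.1140 = 167785.7857 Pa = 167.7858 kPa

167.7858 kPa


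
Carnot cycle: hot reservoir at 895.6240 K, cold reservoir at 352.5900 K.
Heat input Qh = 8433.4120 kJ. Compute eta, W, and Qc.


eta = 1 - 352.5900/895.6240 = 0.6063
W = 0.6063 * 8433.4120 = 5113.3394 kJ
Qc = 8433.4120 - 5113.3394 = 3320.0726 kJ

eta = 60.6319%, W = 5113.3394 kJ, Qc = 3320.0726 kJ


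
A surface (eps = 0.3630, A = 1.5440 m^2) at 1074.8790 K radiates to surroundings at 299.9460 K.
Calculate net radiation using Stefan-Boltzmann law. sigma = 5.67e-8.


T^4 = 1.3349e+12
Tsurr^4 = 8.0942e+09
Q = 0.3630 * 5.67e-8 * 1.5440 * 1.3268e+12 = 42163.2294 W

42163.2294 W


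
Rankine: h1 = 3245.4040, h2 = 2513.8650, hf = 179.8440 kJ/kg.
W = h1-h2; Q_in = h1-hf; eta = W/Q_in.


W = 731.5390 kJ/kg
Q_in = 3065.5600 kJ/kg
eta = 0.2386 = 23.8631%

eta = 23.8631%


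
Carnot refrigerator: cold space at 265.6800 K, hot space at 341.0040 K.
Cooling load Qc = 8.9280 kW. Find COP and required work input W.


COP = 265.6800 / 75.3240 = 3.5272
W = 8.9280 / 3.5272 = 2.5312 kW

COP = 3.5272, W = 2.5312 kW


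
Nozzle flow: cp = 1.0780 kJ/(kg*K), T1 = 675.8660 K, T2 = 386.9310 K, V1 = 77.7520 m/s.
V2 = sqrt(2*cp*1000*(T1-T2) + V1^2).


dT = 288.9350 K
2*cp*1000*dT = 622943.8600
V1^2 = 6045.3735
V2 = sqrt(628989.2335) = 793.0884 m/s

793.0884 m/s


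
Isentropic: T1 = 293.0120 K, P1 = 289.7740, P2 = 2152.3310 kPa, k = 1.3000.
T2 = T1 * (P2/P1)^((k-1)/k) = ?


(k-1)/k = 0.2308
(P2/P1)^exp = 1.5884
T2 = 293.0120 * 1.5884 = 465.4261 K

465.4261 K


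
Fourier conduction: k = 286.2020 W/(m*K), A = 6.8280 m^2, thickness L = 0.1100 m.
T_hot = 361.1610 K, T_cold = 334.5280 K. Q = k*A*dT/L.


dT = 26.6330 K
Q = 286.2020 * 6.8280 * 26.6330 / 0.1100 = 473144.2654 W

473144.2654 W


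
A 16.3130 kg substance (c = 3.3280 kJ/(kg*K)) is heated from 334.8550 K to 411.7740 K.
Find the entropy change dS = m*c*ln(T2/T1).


T2/T1 = 1.2297
ln(T2/T1) = 0.2068
dS = 16.3130 * 3.3280 * 0.2068 = 11.2259 kJ/K

11.2259 kJ/K


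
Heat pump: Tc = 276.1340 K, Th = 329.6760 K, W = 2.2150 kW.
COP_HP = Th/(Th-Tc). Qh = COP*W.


COP = 329.6760 / 53.5420 = 6.1573
Qh = 6.1573 * 2.2150 = 13.6385 kW

COP = 6.1573, Qh = 13.6385 kW


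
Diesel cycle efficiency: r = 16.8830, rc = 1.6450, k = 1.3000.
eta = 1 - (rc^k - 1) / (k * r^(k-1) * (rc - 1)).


r^(k-1) = 2.3347
rc^k = 1.9099
eta = 0.5352 = 53.5200%

53.5200%


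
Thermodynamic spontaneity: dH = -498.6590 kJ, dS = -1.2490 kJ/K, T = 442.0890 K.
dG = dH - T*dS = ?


T*dS = 442.0890 * -1.2490 = -552.1692 kJ
dG = -498.6590 + 552.1692 = 53.5102 kJ (non-spontaneous)

dG = 53.5102 kJ, non-spontaneous


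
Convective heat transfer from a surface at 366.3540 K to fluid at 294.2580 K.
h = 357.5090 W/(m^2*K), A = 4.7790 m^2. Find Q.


dT = 72.0960 K
Q = 357.5090 * 4.7790 * 72.0960 = 123178.5762 W

123178.5762 W


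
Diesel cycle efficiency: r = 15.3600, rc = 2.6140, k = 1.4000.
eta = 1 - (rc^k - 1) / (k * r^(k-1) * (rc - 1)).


r^(k-1) = 2.9823
rc^k = 3.8391
eta = 0.5787 = 57.8701%

57.8701%


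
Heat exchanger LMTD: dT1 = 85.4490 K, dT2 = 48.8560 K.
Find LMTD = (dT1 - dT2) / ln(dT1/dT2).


dT1/dT2 = 1.7490
ln(dT1/dT2) = 0.5590
LMTD = 36.5930 / 0.5590 = 65.4566 K

65.4566 K


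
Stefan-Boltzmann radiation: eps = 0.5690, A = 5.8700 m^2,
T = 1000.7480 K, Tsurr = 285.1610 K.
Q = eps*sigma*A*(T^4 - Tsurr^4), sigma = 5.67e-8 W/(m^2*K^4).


T^4 = 1.0030e+12
Tsurr^4 = 6.6124e+09
Q = 0.5690 * 5.67e-8 * 5.8700 * 9.9638e+11 = 188694.7028 W

188694.7028 W


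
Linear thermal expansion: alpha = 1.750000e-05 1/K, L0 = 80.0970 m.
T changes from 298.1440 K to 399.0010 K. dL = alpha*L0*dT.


dT = 100.8570 K
dL = 1.750000e-05 * 80.0970 * 100.8570 = 0.141371 m
L_final = 80.238371 m

dL = 0.141371 m


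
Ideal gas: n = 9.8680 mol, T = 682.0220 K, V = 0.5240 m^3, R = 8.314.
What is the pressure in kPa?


P = nRT/V = 9.8680 * 8.314 * 682.0220 / 0.5240
= 55954.8254 / 0.5240 = 106784.0179 Pa = 106.7840 kPa

106.7840 kPa


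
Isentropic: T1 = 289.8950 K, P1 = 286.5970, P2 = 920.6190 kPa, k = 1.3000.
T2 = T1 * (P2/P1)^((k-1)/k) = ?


(k-1)/k = 0.2308
(P2/P1)^exp = 1.3090
T2 = 289.8950 * 1.3090 = 379.4866 K

379.4866 K


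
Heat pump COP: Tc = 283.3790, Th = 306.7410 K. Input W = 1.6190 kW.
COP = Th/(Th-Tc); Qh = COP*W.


COP = 306.7410 / 23.3620 = 13.1299
Qh = 13.1299 * 1.6190 = 21.2573 kW

COP = 13.1299, Qh = 21.2573 kW


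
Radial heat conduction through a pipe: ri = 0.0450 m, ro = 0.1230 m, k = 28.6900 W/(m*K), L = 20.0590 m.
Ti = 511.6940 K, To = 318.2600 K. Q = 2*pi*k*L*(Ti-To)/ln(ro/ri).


dT = 193.4340 K
ln(ro/ri) = 1.0055
Q = 2*pi*28.6900*20.0590*193.4340 / 1.0055 = 695602.2668 W

695602.2668 W


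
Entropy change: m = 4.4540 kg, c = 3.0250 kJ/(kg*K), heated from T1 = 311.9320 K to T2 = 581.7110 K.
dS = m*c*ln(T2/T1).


T2/T1 = 1.8649
ln(T2/T1) = 0.6232
dS = 4.4540 * 3.0250 * 0.6232 = 8.3964 kJ/K

8.3964 kJ/K


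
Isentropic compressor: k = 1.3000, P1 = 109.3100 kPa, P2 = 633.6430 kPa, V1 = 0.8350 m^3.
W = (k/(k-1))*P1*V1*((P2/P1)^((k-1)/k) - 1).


(k-1)/k = 0.2308
(P2/P1)^exp = 1.5001
W = 4.3333 * 109.3100 * 0.8350 * (1.5001 - 1) = 197.7987 kJ

197.7987 kJ


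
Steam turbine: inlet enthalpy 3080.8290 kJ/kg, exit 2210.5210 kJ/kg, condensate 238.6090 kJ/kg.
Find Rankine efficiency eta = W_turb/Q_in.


W = 870.3080 kJ/kg
Q_in = 2842.2200 kJ/kg
eta = 0.3062 = 30.6207%

eta = 30.6207%


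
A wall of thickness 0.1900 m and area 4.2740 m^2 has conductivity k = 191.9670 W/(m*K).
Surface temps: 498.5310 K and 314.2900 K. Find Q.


dT = 184.2410 K
Q = 191.9670 * 4.2740 * 184.2410 / 0.1900 = 795598.1727 W

795598.1727 W


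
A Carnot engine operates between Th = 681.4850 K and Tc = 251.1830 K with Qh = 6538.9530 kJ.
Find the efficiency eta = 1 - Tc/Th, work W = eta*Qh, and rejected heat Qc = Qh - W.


eta = 1 - 251.1830/681.4850 = 0.6314
W = 0.6314 * 6538.9530 = 4128.8136 kJ
Qc = 6538.9530 - 4128.8136 = 2410.1394 kJ

eta = 63.1418%, W = 4128.8136 kJ, Qc = 2410.1394 kJ


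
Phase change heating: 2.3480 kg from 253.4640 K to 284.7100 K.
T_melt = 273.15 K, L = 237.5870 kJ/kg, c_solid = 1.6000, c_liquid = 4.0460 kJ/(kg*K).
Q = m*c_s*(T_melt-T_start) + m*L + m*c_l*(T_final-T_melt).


Q1 (sensible, solid) = 2.3480 * 1.6000 * 19.6860 = 73.9564 kJ
Q2 (latent) = 2.3480 * 237.5870 = 557.8543 kJ
Q3 (sensible, liquid) = 2.3480 * 4.0460 * 11.5600 = 109.8201 kJ
Q_total = 741.6307 kJ

741.6307 kJ


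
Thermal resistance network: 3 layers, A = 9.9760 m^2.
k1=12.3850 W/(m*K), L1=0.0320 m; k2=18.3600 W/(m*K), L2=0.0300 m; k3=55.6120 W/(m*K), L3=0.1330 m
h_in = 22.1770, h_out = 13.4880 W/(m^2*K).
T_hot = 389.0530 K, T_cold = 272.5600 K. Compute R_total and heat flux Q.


R_conv_in = 1/(22.1770*9.9760) = 0.0045
R_1 = 0.0320/(12.3850*9.9760) = 0.0003
R_2 = 0.0300/(18.3600*9.9760) = 0.0002
R_3 = 0.1330/(55.6120*9.9760) = 0.0002
R_conv_out = 1/(13.4880*9.9760) = 0.0074
R_total = 0.0126 K/W
Q = 116.4930 / 0.0126 = 9234.9358 W

R_total = 0.0126 K/W, Q = 9234.9358 W


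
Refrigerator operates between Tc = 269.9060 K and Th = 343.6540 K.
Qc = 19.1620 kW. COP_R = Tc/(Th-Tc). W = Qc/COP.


COP = 269.9060 / 73.7480 = 3.6598
W = 19.1620 / 3.6598 = 5.2357 kW

COP = 3.6598, W = 5.2357 kW


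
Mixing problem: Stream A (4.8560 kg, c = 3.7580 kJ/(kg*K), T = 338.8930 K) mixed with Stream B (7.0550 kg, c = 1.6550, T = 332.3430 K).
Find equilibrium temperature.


num = 10064.8520
den = 29.9249
Tf = 336.3373 K

336.3373 K


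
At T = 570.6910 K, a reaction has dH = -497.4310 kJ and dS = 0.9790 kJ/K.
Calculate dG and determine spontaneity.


T*dS = 570.6910 * 0.9790 = 558.7065 kJ
dG = -497.4310 - 558.7065 = -1056.1375 kJ (spontaneous)

dG = -1056.1375 kJ, spontaneous


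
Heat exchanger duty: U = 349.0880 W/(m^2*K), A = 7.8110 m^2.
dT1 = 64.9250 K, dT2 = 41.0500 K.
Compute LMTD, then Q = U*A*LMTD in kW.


LMTD = 52.0786 K
Q = 349.0880 * 7.8110 * 52.0786 = 142004.0118 W = 142.0040 kW

142.0040 kW


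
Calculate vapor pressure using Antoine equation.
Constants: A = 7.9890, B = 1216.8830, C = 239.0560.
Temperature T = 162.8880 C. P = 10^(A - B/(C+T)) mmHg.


C+T = 401.9440
B/(C+T) = 3.0275
log10(P) = 7.9890 - 3.0275 = 4.9615
P = 10^4.9615 = 91517.9156 mmHg

91517.9156 mmHg


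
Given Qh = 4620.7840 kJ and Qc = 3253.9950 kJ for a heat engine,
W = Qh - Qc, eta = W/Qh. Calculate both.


W = 4620.7840 - 3253.9950 = 1366.7890 kJ
eta = 1366.7890 / 4620.7840 = 0.2958 = 29.5792%

W = 1366.7890 kJ, eta = 29.5792%


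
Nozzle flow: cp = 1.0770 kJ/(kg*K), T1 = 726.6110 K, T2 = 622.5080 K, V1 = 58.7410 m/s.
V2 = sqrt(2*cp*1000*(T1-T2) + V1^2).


dT = 104.1030 K
2*cp*1000*dT = 224237.8620
V1^2 = 3450.5051
V2 = sqrt(227688.3671) = 477.1670 m/s

477.1670 m/s


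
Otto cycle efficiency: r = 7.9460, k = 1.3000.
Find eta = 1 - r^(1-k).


r^(k-1) = 1.8623
eta = 1 - 1/1.8623 = 0.4630 = 46.3023%

46.3023%


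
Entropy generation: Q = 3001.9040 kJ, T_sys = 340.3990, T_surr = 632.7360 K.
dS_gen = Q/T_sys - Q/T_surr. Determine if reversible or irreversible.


dS_sys = 3001.9040/340.3990 = 8.8188 kJ/K
dS_surr = -3001.9040/632.7360 = -4.7443 kJ/K
dS_gen = 8.8188 - 4.7443 = 4.0745 kJ/K (irreversible)

dS_gen = 4.0745 kJ/K, irreversible


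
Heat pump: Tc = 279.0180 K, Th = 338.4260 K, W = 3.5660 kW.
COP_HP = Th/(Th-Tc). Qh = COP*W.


COP = 338.4260 / 59.4080 = 5.6966
Qh = 5.6966 * 3.5660 = 20.3142 kW

COP = 5.6966, Qh = 20.3142 kW


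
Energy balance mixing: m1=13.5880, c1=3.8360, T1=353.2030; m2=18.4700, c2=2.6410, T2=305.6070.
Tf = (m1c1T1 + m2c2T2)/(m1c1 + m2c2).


num = 33317.4870
den = 100.9028
Tf = 330.1938 K

330.1938 K


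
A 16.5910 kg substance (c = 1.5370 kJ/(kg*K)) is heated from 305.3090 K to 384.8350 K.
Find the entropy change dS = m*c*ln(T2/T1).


T2/T1 = 1.2605
ln(T2/T1) = 0.2315
dS = 16.5910 * 1.5370 * 0.2315 = 5.9031 kJ/K

5.9031 kJ/K


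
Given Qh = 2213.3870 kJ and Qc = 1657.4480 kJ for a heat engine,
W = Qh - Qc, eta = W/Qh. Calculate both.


W = 2213.3870 - 1657.4480 = 555.9390 kJ
eta = 555.9390 / 2213.3870 = 0.2512 = 25.1171%

W = 555.9390 kJ, eta = 25.1171%


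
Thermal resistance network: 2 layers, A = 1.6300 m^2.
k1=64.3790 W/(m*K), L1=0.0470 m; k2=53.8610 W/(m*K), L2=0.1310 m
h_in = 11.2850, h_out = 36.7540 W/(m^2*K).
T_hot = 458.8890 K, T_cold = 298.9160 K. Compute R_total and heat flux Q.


R_conv_in = 1/(11.2850*1.6300) = 0.0544
R_1 = 0.0470/(64.3790*1.6300) = 0.0004
R_2 = 0.1310/(53.8610*1.6300) = 0.0015
R_conv_out = 1/(36.7540*1.6300) = 0.0167
R_total = 0.0730 K/W
Q = 159.9730 / 0.0730 = 2191.5332 W

R_total = 0.0730 K/W, Q = 2191.5332 W


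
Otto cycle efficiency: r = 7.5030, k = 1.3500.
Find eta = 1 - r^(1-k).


r^(k-1) = 2.0246
eta = 1 - 1/2.0246 = 0.5061 = 50.6067%

50.6067%


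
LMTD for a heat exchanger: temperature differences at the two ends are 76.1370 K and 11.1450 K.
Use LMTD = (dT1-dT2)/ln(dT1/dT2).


dT1/dT2 = 6.8315
ln(dT1/dT2) = 1.9215
LMTD = 64.9920 / 1.9215 = 33.8228 K

33.8228 K


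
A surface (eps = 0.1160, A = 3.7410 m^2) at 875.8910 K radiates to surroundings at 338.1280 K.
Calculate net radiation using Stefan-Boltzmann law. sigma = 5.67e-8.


T^4 = 5.8857e+11
Tsurr^4 = 1.3071e+10
Q = 0.1160 * 5.67e-8 * 3.7410 * 5.7550e+11 = 14160.3880 W

14160.3880 W


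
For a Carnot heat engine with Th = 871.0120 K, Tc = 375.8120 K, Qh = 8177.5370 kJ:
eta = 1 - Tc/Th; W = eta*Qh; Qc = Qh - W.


eta = 1 - 375.8120/871.0120 = 0.5685
W = 0.5685 * 8177.5370 = 4649.2084 kJ
Qc = 8177.5370 - 4649.2084 = 3528.3286 kJ

eta = 56.8534%, W = 4649.2084 kJ, Qc = 3528.3286 kJ


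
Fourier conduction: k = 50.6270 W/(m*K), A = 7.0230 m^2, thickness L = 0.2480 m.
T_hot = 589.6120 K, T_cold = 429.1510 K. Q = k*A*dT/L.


dT = 160.4610 K
Q = 50.6270 * 7.0230 * 160.4610 / 0.2480 = 230050.2318 W

230050.2318 W


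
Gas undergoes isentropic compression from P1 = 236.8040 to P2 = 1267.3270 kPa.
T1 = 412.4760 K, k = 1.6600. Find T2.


(k-1)/k = 0.3976
(P2/P1)^exp = 1.9482
T2 = 412.4760 * 1.9482 = 803.6059 K

803.6059 K


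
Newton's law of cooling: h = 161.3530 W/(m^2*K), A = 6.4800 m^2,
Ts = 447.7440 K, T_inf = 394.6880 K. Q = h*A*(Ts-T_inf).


dT = 53.0560 K
Q = 161.3530 * 6.4800 * 53.0560 = 55473.6261 W

55473.6261 W


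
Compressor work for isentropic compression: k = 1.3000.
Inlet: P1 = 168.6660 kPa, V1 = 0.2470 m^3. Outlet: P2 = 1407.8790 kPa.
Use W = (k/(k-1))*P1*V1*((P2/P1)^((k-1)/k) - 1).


(k-1)/k = 0.2308
(P2/P1)^exp = 1.6318
W = 4.3333 * 168.6660 * 0.2470 * (1.6318 - 1) = 114.0552 kJ

114.0552 kJ


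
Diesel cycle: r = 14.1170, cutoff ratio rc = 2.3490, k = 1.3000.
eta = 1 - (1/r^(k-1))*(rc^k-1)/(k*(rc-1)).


r^(k-1) = 2.2127
rc^k = 3.0349
eta = 0.4756 = 47.5591%

47.5591%


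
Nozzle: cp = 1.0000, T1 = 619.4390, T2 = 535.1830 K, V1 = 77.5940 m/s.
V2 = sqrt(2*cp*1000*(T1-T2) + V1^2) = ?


dT = 84.2560 K
2*cp*1000*dT = 168512.0000
V1^2 = 6020.8288
V2 = sqrt(174532.8288) = 417.7713 m/s

417.7713 m/s


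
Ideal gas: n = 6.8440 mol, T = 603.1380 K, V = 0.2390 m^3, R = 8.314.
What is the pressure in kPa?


P = nRT/V = 6.8440 * 8.314 * 603.1380 / 0.2390
= 34319.1650 / 0.2390 = 143594.8326 Pa = 143.5948 kPa

143.5948 kPa


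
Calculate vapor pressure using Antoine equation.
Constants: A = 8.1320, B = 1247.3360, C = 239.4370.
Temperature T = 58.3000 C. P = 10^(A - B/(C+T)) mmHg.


C+T = 297.7370
B/(C+T) = 4.1894
log10(P) = 8.1320 - 4.1894 = 3.9426
P = 10^3.9426 = 8762.1640 mmHg

8762.1640 mmHg


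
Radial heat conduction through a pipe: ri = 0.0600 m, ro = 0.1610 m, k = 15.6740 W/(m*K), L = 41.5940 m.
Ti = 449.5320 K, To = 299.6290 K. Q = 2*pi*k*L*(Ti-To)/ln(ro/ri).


dT = 149.9030 K
ln(ro/ri) = 0.9871
Q = 2*pi*15.6740*41.5940*149.9030 / 0.9871 = 622095.7821 W

622095.7821 W


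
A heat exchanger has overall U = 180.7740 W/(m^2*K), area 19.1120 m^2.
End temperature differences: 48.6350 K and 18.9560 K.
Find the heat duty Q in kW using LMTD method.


LMTD = 31.4989 K
Q = 180.7740 * 19.1120 * 31.4989 = 108827.2609 W = 108.8273 kW

108.8273 kW


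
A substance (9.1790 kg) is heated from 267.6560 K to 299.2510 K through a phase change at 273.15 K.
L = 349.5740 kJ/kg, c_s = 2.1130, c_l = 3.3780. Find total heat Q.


Q1 (sensible, solid) = 9.1790 * 2.1130 * 5.4940 = 106.5574 kJ
Q2 (latent) = 9.1790 * 349.5740 = 3208.7397 kJ
Q3 (sensible, liquid) = 9.1790 * 3.3780 * 26.1010 = 809.3049 kJ
Q_total = 4124.6020 kJ

4124.6020 kJ


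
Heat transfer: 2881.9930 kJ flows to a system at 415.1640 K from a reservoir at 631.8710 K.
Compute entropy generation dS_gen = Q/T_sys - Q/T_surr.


dS_sys = 2881.9930/415.1640 = 6.9418 kJ/K
dS_surr = -2881.9930/631.8710 = -4.5610 kJ/K
dS_gen = 6.9418 - 4.5610 = 2.3808 kJ/K (irreversible)

dS_gen = 2.3808 kJ/K, irreversible


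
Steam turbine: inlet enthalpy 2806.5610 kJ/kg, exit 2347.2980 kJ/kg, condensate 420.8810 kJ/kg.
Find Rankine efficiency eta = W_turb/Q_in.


W = 459.2630 kJ/kg
Q_in = 2385.6800 kJ/kg
eta = 0.1925 = 19.2508%

eta = 19.2508%


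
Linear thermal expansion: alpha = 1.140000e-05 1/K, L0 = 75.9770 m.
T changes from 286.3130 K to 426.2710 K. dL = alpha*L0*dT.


dT = 139.9580 K
dL = 1.140000e-05 * 75.9770 * 139.9580 = 0.121223 m
L_final = 76.098223 m

dL = 0.121223 m


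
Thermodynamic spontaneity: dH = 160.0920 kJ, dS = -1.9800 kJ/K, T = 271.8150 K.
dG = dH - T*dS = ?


T*dS = 271.8150 * -1.9800 = -538.1937 kJ
dG = 160.0920 + 538.1937 = 698.2857 kJ (non-spontaneous)

dG = 698.2857 kJ, non-spontaneous


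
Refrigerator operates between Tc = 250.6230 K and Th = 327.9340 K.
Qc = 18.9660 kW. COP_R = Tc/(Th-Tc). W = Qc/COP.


COP = 250.6230 / 77.3110 = 3.2418
W = 18.9660 / 3.2418 = 5.8505 kW

COP = 3.2418, W = 5.8505 kW


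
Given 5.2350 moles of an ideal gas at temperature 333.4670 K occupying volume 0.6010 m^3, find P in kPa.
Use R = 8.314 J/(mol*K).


P = nRT/V = 5.2350 * 8.314 * 333.4670 / 0.6010
= 14513.7477 / 0.6010 = 24149.3306 Pa = 24.1493 kPa

24.1493 kPa


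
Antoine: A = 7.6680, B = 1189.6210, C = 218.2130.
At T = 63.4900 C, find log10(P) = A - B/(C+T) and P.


C+T = 281.7030
B/(C+T) = 4.2230
log10(P) = 7.6680 - 4.2230 = 3.4450
P = 10^3.4450 = 2786.3664 mmHg

2786.3664 mmHg


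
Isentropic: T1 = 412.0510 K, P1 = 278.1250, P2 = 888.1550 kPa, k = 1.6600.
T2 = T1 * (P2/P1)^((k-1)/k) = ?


(k-1)/k = 0.3976
(P2/P1)^exp = 1.5867
T2 = 412.0510 * 1.5867 = 653.7857 K

653.7857 K


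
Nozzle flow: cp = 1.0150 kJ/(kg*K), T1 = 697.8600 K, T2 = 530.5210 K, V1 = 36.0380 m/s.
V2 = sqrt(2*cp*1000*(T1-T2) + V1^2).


dT = 167.3390 K
2*cp*1000*dT = 339698.1700
V1^2 = 1298.7374
V2 = sqrt(340996.9074) = 583.9494 m/s

583.9494 m/s


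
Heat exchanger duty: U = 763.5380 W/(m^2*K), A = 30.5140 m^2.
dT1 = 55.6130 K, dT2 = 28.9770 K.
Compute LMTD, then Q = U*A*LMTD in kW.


LMTD = 40.8581 K
Q = 763.5380 * 30.5140 * 40.8581 = 951936.7940 W = 951.9368 kW

951.9368 kW


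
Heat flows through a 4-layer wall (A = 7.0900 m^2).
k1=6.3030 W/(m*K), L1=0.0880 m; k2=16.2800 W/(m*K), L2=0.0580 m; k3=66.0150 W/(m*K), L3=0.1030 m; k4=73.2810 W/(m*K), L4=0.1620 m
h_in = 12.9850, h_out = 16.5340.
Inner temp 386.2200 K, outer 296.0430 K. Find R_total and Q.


R_conv_in = 1/(12.9850*7.0900) = 0.0109
R_1 = 0.0880/(6.3030*7.0900) = 0.0020
R_2 = 0.0580/(16.2800*7.0900) = 0.0005
R_3 = 0.1030/(66.0150*7.0900) = 0.0002
R_4 = 0.1620/(73.2810*7.0900) = 0.0003
R_conv_out = 1/(16.5340*7.0900) = 0.0085
R_total = 0.0224 K/W
Q = 90.1770 / 0.0224 = 4026.4549 W

R_total = 0.0224 K/W, Q = 4026.4549 W


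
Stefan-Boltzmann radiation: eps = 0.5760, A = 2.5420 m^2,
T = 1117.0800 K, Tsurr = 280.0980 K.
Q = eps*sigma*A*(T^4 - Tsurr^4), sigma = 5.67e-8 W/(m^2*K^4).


T^4 = 1.5572e+12
Tsurr^4 = 6.1552e+09
Q = 0.5760 * 5.67e-8 * 2.5420 * 1.5510e+12 = 128765.0855 W

128765.0855 W


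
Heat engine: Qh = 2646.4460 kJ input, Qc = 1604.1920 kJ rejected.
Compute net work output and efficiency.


W = 2646.4460 - 1604.1920 = 1042.2540 kJ
eta = 1042.2540 / 2646.4460 = 0.3938 = 39.3832%

W = 1042.2540 kJ, eta = 39.3832%


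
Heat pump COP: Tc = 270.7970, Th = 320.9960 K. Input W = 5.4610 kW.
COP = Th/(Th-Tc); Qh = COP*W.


COP = 320.9960 / 50.1990 = 6.3945
Qh = 6.3945 * 5.4610 = 34.9202 kW

COP = 6.3945, Qh = 34.9202 kW


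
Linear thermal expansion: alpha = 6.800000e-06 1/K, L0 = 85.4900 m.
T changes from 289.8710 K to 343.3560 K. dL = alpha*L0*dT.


dT = 53.4850 K
dL = 6.800000e-06 * 85.4900 * 53.4850 = 0.031093 m
L_final = 85.521093 m

dL = 0.031093 m


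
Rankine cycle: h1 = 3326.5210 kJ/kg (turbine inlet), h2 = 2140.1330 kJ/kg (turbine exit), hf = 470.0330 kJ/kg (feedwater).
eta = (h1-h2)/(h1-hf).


W = 1186.3880 kJ/kg
Q_in = 2856.4880 kJ/kg
eta = 0.4153 = 41.5331%

eta = 41.5331%


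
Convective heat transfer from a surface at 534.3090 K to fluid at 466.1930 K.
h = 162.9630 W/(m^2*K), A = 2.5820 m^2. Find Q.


dT = 68.1160 K
Q = 162.9630 * 2.5820 * 68.1160 = 28661.2011 W

28661.2011 W


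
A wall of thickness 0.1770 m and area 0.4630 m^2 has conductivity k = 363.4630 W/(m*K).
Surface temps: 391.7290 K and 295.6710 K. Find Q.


dT = 96.0580 K
Q = 363.4630 * 0.4630 * 96.0580 / 0.1770 = 91327.4794 W

91327.4794 W


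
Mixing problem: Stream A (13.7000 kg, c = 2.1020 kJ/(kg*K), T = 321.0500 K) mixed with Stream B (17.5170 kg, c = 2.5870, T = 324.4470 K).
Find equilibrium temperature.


num = 23948.2009
den = 74.1139
Tf = 323.1271 K

323.1271 K


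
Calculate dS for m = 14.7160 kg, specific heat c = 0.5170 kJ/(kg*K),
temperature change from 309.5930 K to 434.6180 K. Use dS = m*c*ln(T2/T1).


T2/T1 = 1.4038
ln(T2/T1) = 0.3392
dS = 14.7160 * 0.5170 * 0.3392 = 2.5808 kJ/K

2.5808 kJ/K


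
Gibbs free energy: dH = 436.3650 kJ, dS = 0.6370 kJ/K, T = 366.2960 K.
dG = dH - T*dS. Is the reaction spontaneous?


T*dS = 366.2960 * 0.6370 = 233.3306 kJ
dG = 436.3650 - 233.3306 = 203.0344 kJ (non-spontaneous)

dG = 203.0344 kJ, non-spontaneous


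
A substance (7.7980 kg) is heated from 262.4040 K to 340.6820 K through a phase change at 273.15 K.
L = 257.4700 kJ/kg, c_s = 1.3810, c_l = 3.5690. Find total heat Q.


Q1 (sensible, solid) = 7.7980 * 1.3810 * 10.7460 = 115.7241 kJ
Q2 (latent) = 7.7980 * 257.4700 = 2007.7511 kJ
Q3 (sensible, liquid) = 7.7980 * 3.5690 * 67.5320 = 1879.4873 kJ
Q_total = 4002.9624 kJ

4002.9624 kJ


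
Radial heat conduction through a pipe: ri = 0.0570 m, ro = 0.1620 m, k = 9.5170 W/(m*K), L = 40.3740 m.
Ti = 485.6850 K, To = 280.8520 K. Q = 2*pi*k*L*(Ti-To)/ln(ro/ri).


dT = 204.8330 K
ln(ro/ri) = 1.0445
Q = 2*pi*9.5170*40.3740*204.8330 / 1.0445 = 473428.5665 W

473428.5665 W


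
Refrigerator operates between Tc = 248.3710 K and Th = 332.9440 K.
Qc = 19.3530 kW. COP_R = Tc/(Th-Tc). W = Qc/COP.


COP = 248.3710 / 84.5730 = 2.9368
W = 19.3530 / 2.9368 = 6.5899 kW

COP = 2.9368, W = 6.5899 kW


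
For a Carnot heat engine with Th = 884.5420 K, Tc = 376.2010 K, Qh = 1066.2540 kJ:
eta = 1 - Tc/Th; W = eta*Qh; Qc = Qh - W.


eta = 1 - 376.2010/884.5420 = 0.5747
W = 0.5747 * 1066.2540 = 612.7698 kJ
Qc = 1066.2540 - 612.7698 = 453.4842 kJ

eta = 57.4694%, W = 612.7698 kJ, Qc = 453.4842 kJ


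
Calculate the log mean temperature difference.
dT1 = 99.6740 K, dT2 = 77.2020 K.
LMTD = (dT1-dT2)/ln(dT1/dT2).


dT1/dT2 = 1.2911
ln(dT1/dT2) = 0.2555
LMTD = 22.4720 / 0.2555 = 87.9601 K

87.9601 K


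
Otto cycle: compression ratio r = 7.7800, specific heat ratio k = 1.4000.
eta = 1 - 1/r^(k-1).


r^(k-1) = 2.2719
eta = 1 - 1/2.2719 = 0.5598 = 55.9842%

55.9842%


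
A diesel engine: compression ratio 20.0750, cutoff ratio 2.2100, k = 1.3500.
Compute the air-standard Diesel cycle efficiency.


r^(k-1) = 2.8571
rc^k = 2.9170
eta = 0.5893 = 58.9264%

58.9264%


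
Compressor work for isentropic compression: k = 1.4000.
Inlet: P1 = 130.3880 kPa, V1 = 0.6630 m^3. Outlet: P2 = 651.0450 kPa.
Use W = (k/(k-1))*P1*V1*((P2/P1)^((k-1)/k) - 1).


(k-1)/k = 0.2857
(P2/P1)^exp = 1.5832
W = 3.5000 * 130.3880 * 0.6630 * (1.5832 - 1) = 176.4555 kJ

176.4555 kJ


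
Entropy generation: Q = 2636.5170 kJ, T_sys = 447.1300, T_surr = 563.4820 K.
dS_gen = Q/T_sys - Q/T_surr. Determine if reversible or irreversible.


dS_sys = 2636.5170/447.1300 = 5.8965 kJ/K
dS_surr = -2636.5170/563.4820 = -4.6790 kJ/K
dS_gen = 5.8965 - 4.6790 = 1.2176 kJ/K (irreversible)

dS_gen = 1.2176 kJ/K, irreversible


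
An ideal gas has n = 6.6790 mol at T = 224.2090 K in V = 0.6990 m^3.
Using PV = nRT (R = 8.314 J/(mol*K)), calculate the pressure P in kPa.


P = nRT/V = 6.6790 * 8.314 * 224.2090 / 0.6990
= 12450.1477 / 0.6990 = 17811.3702 Pa = 17.8114 kPa

17.8114 kPa


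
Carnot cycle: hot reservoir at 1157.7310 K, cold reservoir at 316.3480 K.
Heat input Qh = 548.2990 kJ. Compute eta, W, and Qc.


eta = 1 - 316.3480/1157.7310 = 0.7268
W = 0.7268 * 548.2990 = 398.4772 kJ
Qc = 548.2990 - 398.4772 = 149.8218 kJ

eta = 72.6752%, W = 398.4772 kJ, Qc = 149.8218 kJ


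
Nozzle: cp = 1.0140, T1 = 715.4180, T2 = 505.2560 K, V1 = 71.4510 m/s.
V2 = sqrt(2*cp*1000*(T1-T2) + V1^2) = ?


dT = 210.1620 K
2*cp*1000*dT = 426208.5360
V1^2 = 5105.2454
V2 = sqrt(431313.7814) = 656.7448 m/s

656.7448 m/s


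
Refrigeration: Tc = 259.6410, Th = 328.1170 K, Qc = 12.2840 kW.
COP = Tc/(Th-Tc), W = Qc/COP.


COP = 259.6410 / 68.4760 = 3.7917
W = 12.2840 / 3.7917 = 3.2397 kW

COP = 3.7917, W = 3.2397 kW


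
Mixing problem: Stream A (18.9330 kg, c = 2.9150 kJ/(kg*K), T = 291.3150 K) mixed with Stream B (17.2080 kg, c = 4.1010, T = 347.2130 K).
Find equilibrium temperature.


num = 40580.4102
den = 125.7597
Tf = 322.6821 K

322.6821 K


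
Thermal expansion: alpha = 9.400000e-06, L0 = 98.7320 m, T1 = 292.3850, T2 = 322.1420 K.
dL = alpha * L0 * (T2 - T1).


dT = 29.7570 K
dL = 9.400000e-06 * 98.7320 * 29.7570 = 0.027617 m
L_final = 98.759617 m

dL = 0.027617 m
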